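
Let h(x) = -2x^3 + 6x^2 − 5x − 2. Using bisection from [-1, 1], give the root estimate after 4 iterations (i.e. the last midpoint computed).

-0.375

x = 0 gives h = -2, negative; keep [-1, 0]
x = -0.5 gives h = 2.25, positive; keep [-0.5, 0]
x = -0.25 gives h = -0.34375, negative; keep [-0.5, -0.25]
x = -0.375 gives h = 0.8242, positive; keep [-0.375, -0.25]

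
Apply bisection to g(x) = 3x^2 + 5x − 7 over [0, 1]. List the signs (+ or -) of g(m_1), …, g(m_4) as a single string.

---+

x = 0.5 gives g = -3.75, negative; keep [0.5, 1]
x = 0.75 gives g = -1.5625, negative; keep [0.75, 1]
x = 0.875 gives g = -0.328125, negative; keep [0.875, 1]
x = 0.9375 gives g = 0.3242, positive; keep [0.875, 0.9375]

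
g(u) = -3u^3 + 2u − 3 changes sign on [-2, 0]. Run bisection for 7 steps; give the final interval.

u = -1 gives g = -2, negative; keep [-2, -1]
u = -1.5 gives g = 4.125, positive; keep [-1.5, -1]
u = -1.25 gives g = 0.359375, positive; keep [-1.25, -1]
u = -1.125 gives g = -0.9785, negative; keep [-1.25, -1.125]
u = -1.1875 gives g = -0.3513, negative; keep [-1.25, -1.1875]
u = -1.21875 gives g = -0.0067, negative; keep [-1.25, -1.21875]
u = -1.234375 gives g = 0.1736, positive; keep [-1.234375, -1.21875]

[-1.234375, -1.21875]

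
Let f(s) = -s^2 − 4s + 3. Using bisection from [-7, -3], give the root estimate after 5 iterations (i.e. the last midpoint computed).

s = -5 gives f = -2, negative; keep [-5, -3]
s = -4 gives f = 3, positive; keep [-5, -4]
s = -4.5 gives f = 0.75, positive; keep [-5, -4.5]
s = -4.75 gives f = -0.5625, negative; keep [-4.75, -4.5]
s = -4.625 gives f = 0.1094, positive; keep [-4.75, -4.625]

-4.625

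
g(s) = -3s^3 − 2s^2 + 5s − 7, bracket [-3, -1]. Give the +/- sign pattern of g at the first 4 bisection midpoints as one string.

-+++

m = -2, g(m) = -1 (−); new bracket [-3, -2]
m = -2.5, g(m) = 14.875 (+); new bracket [-2.5, -2]
m = -2.25, g(m) = 5.796875 (+); new bracket [-2.25, -2]
m = -2.125, g(m) = 2.1309 (+); new bracket [-2.125, -2]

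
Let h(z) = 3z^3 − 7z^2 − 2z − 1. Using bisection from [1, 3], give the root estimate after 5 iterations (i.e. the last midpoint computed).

z = 2 gives h = -9, negative; keep [2, 3]
z = 2.5 gives h = -2.875, negative; keep [2.5, 3]
z = 2.75 gives h = 2.953125, positive; keep [2.5, 2.75]
z = 2.625 gives h = -0.2207, negative; keep [2.625, 2.75]
z = 2.6875 gives h = 1.2991, positive; keep [2.625, 2.6875]

2.6875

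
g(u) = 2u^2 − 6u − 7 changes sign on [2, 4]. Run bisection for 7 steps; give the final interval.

[3.890625, 3.90625]

u = 3 gives g = -7, negative; keep [3, 4]
u = 3.5 gives g = -3.5, negative; keep [3.5, 4]
u = 3.75 gives g = -1.375, negative; keep [3.75, 4]
u = 3.875 gives g = -0.2188, negative; keep [3.875, 4]
u = 3.9375 gives g = 0.3828, positive; keep [3.875, 3.9375]
u = 3.90625 gives g = 0.0801, positive; keep [3.875, 3.90625]
u = 3.890625 gives g = -0.0698, negative; keep [3.890625, 3.90625]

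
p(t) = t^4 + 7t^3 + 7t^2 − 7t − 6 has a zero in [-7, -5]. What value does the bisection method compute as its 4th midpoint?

-5.625

p(-6) = 72 > 0, so the root lies in [-6, -5]
p(-5.5) = -5.3125 < 0, so the root lies in [-6, -5.5]
p(-5.75) = 28.050781 > 0, so the root lies in [-5.75, -5.5]
p(-5.625) = 10.1389 > 0, so the root lies in [-5.625, -5.5]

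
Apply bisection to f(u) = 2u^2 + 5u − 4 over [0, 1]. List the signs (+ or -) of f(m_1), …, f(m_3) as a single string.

-+-

f(0.5) = -1 < 0, so the root lies in [0.5, 1]
f(0.75) = 0.875 > 0, so the root lies in [0.5, 0.75]
f(0.625) = -0.09375 < 0, so the root lies in [0.625, 0.75]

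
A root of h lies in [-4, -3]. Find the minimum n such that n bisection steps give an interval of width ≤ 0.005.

Width after n steps is 1/2^n. Need 2^n ≥ 1/0.005 = 200.
2^7 = 128 < 200 ≤ 2^8 = 256, so n = 8.

8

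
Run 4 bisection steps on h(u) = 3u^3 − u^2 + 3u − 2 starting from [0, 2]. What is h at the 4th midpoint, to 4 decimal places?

0.2168

h(1) = 3 > 0, so the root lies in [0, 1]
h(0.5) = -0.375 < 0, so the root lies in [0.5, 1]
h(0.75) = 0.953125 > 0, so the root lies in [0.5, 0.75]
h(0.625) = 0.2168 > 0, so the root lies in [0.5, 0.625]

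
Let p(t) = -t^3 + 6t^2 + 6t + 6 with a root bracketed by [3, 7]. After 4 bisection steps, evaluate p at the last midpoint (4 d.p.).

12.3281

midpoint 5: p = 61 > 0 → [5, 7]
midpoint 6: p = 42 > 0 → [6, 7]
midpoint 6.5: p = 23.875 > 0 → [6.5, 7]
midpoint 6.75: p = 12.3281 > 0 → [6.75, 7]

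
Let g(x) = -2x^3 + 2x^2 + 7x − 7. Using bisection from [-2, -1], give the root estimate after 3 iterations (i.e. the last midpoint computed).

midpoint -1.5: g = -6.25 < 0 → [-2, -1.5]
midpoint -1.75: g = -2.40625 < 0 → [-2, -1.75]
midpoint -1.875: g = 0.089844 > 0 → [-1.875, -1.75]

-1.875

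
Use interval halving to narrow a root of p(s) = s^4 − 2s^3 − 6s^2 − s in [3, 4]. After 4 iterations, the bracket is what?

s = 3.5 gives p = -12.6875, negative; keep [3.5, 4]
s = 3.75 gives p = 4.160156, positive; keep [3.5, 3.75]
s = 3.625 gives p = -5.062256, negative; keep [3.625, 3.75]
s = 3.6875 gives p = -0.6599, negative; keep [3.6875, 3.75]

[3.6875, 3.75]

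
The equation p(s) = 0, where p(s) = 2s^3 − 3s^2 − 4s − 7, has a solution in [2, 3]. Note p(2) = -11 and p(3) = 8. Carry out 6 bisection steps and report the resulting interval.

[2.703125, 2.71875]

p(2.5) = -4.5 < 0, so the root lies in [2.5, 3]
p(2.75) = 0.90625 > 0, so the root lies in [2.5, 2.75]
p(2.625) = -1.996094 < 0, so the root lies in [2.625, 2.75]
p(2.6875) = -0.5962 < 0, so the root lies in [2.6875, 2.75]
p(2.71875) = 0.142 > 0, so the root lies in [2.6875, 2.71875]
p(2.703125) = -0.2303 < 0, so the root lies in [2.703125, 2.71875]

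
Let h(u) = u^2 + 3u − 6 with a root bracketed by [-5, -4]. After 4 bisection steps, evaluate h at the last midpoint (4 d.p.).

-0.3398

m = -4.5, h(m) = 0.75 (+); new bracket [-4.5, -4]
m = -4.25, h(m) = -0.6875 (−); new bracket [-4.5, -4.25]
m = -4.375, h(m) = 0.015625 (+); new bracket [-4.375, -4.25]
m = -4.3125, h(m) = -0.3398 (−); new bracket [-4.375, -4.3125]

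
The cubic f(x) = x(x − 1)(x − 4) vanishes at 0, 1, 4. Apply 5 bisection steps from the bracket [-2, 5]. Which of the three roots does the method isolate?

4

m = 1.5, f(m) = -1.875 (−); new bracket [1.5, 5]
m = 3.25, f(m) = -5.484375 (−); new bracket [3.25, 5]
m = 4.125, f(m) = 1.611328 (+); new bracket [3.25, 4.125]
m = 3.6875, f(m) = -3.0969 (−); new bracket [3.6875, 4.125]
m = 3.90625, f(m) = -1.0643 (−); new bracket [3.90625, 4.125]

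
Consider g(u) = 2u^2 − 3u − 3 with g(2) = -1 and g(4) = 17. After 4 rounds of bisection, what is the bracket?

[2.125, 2.25]

midpoint 3: g = 6 > 0 → [2, 3]
midpoint 2.5: g = 2 > 0 → [2, 2.5]
midpoint 2.25: g = 0.375 > 0 → [2, 2.25]
midpoint 2.125: g = -0.3438 < 0 → [2.125, 2.25]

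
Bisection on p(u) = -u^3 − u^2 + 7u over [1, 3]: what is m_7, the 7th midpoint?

p(2) = 2 > 0, so the root lies in [2, 3]
p(2.5) = -4.375 < 0, so the root lies in [2, 2.5]
p(2.25) = -0.703125 < 0, so the root lies in [2, 2.25]
p(2.125) = 0.7637 > 0, so the root lies in [2.125, 2.25]
p(2.1875) = 0.0598 > 0, so the root lies in [2.1875, 2.25]
p(2.21875) = -0.3142 < 0, so the root lies in [2.1875, 2.21875]
p(2.203125) = -0.1253 < 0, so the root lies in [2.1875, 2.203125]

2.203125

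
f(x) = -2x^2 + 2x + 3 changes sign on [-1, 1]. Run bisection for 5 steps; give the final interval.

[-0.875, -0.8125]

m = 0, f(m) = 3 (+); new bracket [-1, 0]
m = -0.5, f(m) = 1.5 (+); new bracket [-1, -0.5]
m = -0.75, f(m) = 0.375 (+); new bracket [-1, -0.75]
m = -0.875, f(m) = -0.2812 (−); new bracket [-0.875, -0.75]
m = -0.8125, f(m) = 0.0547 (+); new bracket [-0.875, -0.8125]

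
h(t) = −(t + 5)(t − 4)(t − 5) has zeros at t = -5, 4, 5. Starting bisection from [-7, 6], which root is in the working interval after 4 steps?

h(-0.5) = -111.375 < 0, so the root lies in [-7, -0.5]
h(-3.75) = -84.765625 < 0, so the root lies in [-7, -3.75]
h(-5.375) = 36.474609 > 0, so the root lies in [-5.375, -3.75]
h(-4.5625) = -35.822 < 0, so the root lies in [-5.375, -4.5625]

-5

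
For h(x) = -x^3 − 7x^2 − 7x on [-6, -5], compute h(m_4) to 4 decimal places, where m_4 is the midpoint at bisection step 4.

midpoint -5.5: h = -6.875 < 0 → [-6, -5.5]
midpoint -5.75: h = -1.078125 < 0 → [-6, -5.75]
midpoint -5.875: h = 2.294922 > 0 → [-5.875, -5.75]
midpoint -5.8125: h = 0.5676 > 0 → [-5.8125, -5.75]

0.5676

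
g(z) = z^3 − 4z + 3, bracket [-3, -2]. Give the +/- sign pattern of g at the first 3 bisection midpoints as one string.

z = -2.5 gives g = -2.625, negative; keep [-2.5, -2]
z = -2.25 gives g = 0.609375, positive; keep [-2.5, -2.25]
z = -2.375 gives g = -0.896484, negative; keep [-2.375, -2.25]

-+-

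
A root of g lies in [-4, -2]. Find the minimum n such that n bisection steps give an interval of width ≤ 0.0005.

Width after n steps is 2/2^n. Need 2^n ≥ 2/0.0005 = 4000.
2^11 = 2048 < 4000 ≤ 2^12 = 4096, so n = 12.

12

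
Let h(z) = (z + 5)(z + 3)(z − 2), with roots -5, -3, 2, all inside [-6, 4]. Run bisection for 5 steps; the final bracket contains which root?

m = -1, h(m) = -24 (−); new bracket [-1, 4]
m = 1.5, h(m) = -14.625 (−); new bracket [1.5, 4]
m = 2.75, h(m) = 33.421875 (+); new bracket [1.5, 2.75]
m = 2.125, h(m) = 4.5645 (+); new bracket [1.5, 2.125]
m = 1.8125, h(m) = -6.1472 (−); new bracket [1.8125, 2.125]

2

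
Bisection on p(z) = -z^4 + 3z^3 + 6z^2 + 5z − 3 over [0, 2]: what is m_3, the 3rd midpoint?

z = 1 gives p = 10, positive; keep [0, 1]
z = 0.5 gives p = 1.3125, positive; keep [0, 0.5]
z = 0.25 gives p = -1.332031, negative; keep [0.25, 0.5]

0.25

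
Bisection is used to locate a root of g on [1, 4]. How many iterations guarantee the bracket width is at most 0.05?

6

Width after n steps is 3/2^n. Need 2^n ≥ 3/0.05 = 60.
2^5 = 32 < 60 ≤ 2^6 = 64, so n = 6.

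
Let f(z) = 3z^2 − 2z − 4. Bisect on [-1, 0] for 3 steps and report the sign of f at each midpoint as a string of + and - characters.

f(-0.5) = -2.25 < 0, so the root lies in [-1, -0.5]
f(-0.75) = -0.8125 < 0, so the root lies in [-1, -0.75]
f(-0.875) = 0.046875 > 0, so the root lies in [-0.875, -0.75]

--+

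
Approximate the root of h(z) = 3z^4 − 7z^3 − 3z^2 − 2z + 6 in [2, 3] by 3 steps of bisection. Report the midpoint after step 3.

2.625

z = 2.5 gives h = -9.9375, negative; keep [2.5, 3]
z = 2.75 gives h = 3.808594, positive; keep [2.5, 2.75]
z = 2.625 gives h = -4.094971, negative; keep [2.625, 2.75]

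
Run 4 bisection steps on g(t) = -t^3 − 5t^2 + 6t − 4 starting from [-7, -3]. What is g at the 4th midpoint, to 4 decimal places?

t = -5 gives g = -34, negative; keep [-7, -5]
t = -6 gives g = -4, negative; keep [-7, -6]
t = -6.5 gives g = 20.375, positive; keep [-6.5, -6]
t = -6.25 gives g = 7.3281, positive; keep [-6.25, -6]

7.3281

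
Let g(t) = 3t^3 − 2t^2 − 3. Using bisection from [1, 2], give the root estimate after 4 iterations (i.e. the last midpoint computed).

1.3125

g(1.5) = 2.625 > 0, so the root lies in [1, 1.5]
g(1.25) = -0.265625 < 0, so the root lies in [1.25, 1.5]
g(1.375) = 1.017578 > 0, so the root lies in [1.25, 1.375]
g(1.3125) = 0.3376 > 0, so the root lies in [1.25, 1.3125]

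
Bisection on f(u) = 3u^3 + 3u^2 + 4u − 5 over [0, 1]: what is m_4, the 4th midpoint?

0.6875

midpoint 0.5: f = -1.875 < 0 → [0.5, 1]
midpoint 0.75: f = 0.953125 > 0 → [0.5, 0.75]
midpoint 0.625: f = -0.595703 < 0 → [0.625, 0.75]
midpoint 0.6875: f = 0.1428 > 0 → [0.625, 0.6875]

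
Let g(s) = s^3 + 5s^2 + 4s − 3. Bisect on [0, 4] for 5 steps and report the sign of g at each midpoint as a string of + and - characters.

midpoint 2: g = 33 > 0 → [0, 2]
midpoint 1: g = 7 > 0 → [0, 1]
midpoint 0.5: g = 0.375 > 0 → [0, 0.5]
midpoint 0.25: g = -1.6719 < 0 → [0.25, 0.5]
midpoint 0.375: g = -0.7441 < 0 → [0.375, 0.5]

+++--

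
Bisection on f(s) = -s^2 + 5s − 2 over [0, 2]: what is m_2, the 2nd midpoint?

f(1) = 2 > 0, so the root lies in [0, 1]
f(0.5) = 0.25 > 0, so the root lies in [0, 0.5]

0.5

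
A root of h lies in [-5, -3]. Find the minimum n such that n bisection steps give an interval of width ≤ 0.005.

Width after n steps is 2/2^n. Need 2^n ≥ 2/0.005 = 400.
2^8 = 256 < 400 ≤ 2^9 = 512, so n = 9.

9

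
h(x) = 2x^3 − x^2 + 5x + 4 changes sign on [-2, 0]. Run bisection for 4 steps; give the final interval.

m = -1, h(m) = -4 (−); new bracket [-1, 0]
m = -0.5, h(m) = 1 (+); new bracket [-1, -0.5]
m = -0.75, h(m) = -1.15625 (−); new bracket [-0.75, -0.5]
m = -0.625, h(m) = -0.0039 (−); new bracket [-0.625, -0.5]

[-0.625, -0.5]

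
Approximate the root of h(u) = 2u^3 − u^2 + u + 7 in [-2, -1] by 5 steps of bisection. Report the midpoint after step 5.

-1.28125

m = -1.5, h(m) = -3.5 (−); new bracket [-1.5, -1]
m = -1.25, h(m) = 0.28125 (+); new bracket [-1.5, -1.25]
m = -1.375, h(m) = -1.464844 (−); new bracket [-1.375, -1.25]
m = -1.3125, h(m) = -0.5571 (−); new bracket [-1.3125, -1.25]
m = -1.28125, h(m) = -0.1295 (−); new bracket [-1.28125, -1.25]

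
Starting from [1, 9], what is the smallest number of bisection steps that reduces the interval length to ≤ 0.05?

8

Width after n steps is 8/2^n. Need 2^n ≥ 8/0.05 = 160.
2^7 = 128 < 160 ≤ 2^8 = 256, so n = 8.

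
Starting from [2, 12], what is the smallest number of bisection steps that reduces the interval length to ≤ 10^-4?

17

Width after n steps is 10/2^n. Need 2^n ≥ 10/10^-4 = 100000.
2^16 = 65536 < 100000 ≤ 2^17 = 131072, so n = 17.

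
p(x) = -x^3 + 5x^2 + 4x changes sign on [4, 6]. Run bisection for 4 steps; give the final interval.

[5.625, 5.75]

m = 5, p(m) = 20 (+); new bracket [5, 6]
m = 5.5, p(m) = 6.875 (+); new bracket [5.5, 6]
m = 5.75, p(m) = -1.796875 (−); new bracket [5.5, 5.75]
m = 5.625, p(m) = 2.7246 (+); new bracket [5.625, 5.75]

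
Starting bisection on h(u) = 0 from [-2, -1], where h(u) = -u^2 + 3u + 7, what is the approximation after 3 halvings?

m = -1.5, h(m) = 0.25 (+); new bracket [-2, -1.5]
m = -1.75, h(m) = -1.3125 (−); new bracket [-1.75, -1.5]
m = -1.625, h(m) = -0.515625 (−); new bracket [-1.625, -1.5]

-1.625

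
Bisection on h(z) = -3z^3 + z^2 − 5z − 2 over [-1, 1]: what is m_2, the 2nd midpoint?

h(0) = -2 < 0, so the root lies in [-1, 0]
h(-0.5) = 1.125 > 0, so the root lies in [-0.5, 0]

-0.5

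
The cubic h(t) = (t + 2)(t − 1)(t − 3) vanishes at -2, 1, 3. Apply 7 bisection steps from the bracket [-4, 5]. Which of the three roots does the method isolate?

midpoint 0.5: h = 3.125 > 0 → [-4, 0.5]
midpoint -1.75: h = 3.265625 > 0 → [-4, -1.75]
midpoint -2.875: h = -19.919922 < 0 → [-2.875, -1.75]
midpoint -2.3125: h = -5.4993 < 0 → [-2.3125, -1.75]
midpoint -2.03125: h = -0.4766 < 0 → [-2.03125, -1.75]
midpoint -1.890625: h = 1.5462 > 0 → [-2.03125, -1.890625]
midpoint -1.9609375: h = 0.5738 > 0 → [-2.03125, -1.9609375]

-2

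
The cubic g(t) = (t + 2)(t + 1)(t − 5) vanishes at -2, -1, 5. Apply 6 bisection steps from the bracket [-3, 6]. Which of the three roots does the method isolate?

midpoint 1.5: g = -30.625 < 0 → [1.5, 6]
midpoint 3.75: g = -34.140625 < 0 → [3.75, 6]
midpoint 4.875: g = -5.048828 < 0 → [4.875, 6]
midpoint 5.4375: g = 20.947 > 0 → [4.875, 5.4375]
midpoint 5.15625: g = 6.8837 > 0 → [4.875, 5.15625]
midpoint 5.015625: g = 0.6594 > 0 → [4.875, 5.015625]

5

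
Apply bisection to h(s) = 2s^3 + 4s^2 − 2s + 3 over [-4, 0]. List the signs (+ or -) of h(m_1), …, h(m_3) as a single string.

s = -2 gives h = 7, positive; keep [-4, -2]
s = -3 gives h = -9, negative; keep [-3, -2]
s = -2.5 gives h = 1.75, positive; keep [-3, -2.5]

+-+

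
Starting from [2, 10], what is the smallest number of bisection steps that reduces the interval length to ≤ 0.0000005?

Width after n steps is 8/2^n. Need 2^n ≥ 8/0.0000005 = 16000000.
2^23 = 8388608 < 16000000 ≤ 2^24 = 16777216, so n = 24.

24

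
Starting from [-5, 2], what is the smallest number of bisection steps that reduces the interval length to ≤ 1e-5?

Width after n steps is 7/2^n. Need 2^n ≥ 7/1e-5 = 700000.
2^19 = 524288 < 700000 ≤ 2^20 = 1048576, so n = 20.

20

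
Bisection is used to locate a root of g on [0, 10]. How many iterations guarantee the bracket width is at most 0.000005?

21

Width after n steps is 10/2^n. Need 2^n ≥ 10/0.000005 = 2000000.
2^20 = 1048576 < 2000000 ≤ 2^21 = 2097152, so n = 21.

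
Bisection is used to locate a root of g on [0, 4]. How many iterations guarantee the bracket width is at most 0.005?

10

Width after n steps is 4/2^n. Need 2^n ≥ 4/0.005 = 800.
2^9 = 512 < 800 ≤ 2^10 = 1024, so n = 10.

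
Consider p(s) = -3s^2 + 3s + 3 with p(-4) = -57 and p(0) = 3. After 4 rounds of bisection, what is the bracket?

m = -2, p(m) = -15 (−); new bracket [-2, 0]
m = -1, p(m) = -3 (−); new bracket [-1, 0]
m = -0.5, p(m) = 0.75 (+); new bracket [-1, -0.5]
m = -0.75, p(m) = -0.9375 (−); new bracket [-0.75, -0.5]

[-0.75, -0.5]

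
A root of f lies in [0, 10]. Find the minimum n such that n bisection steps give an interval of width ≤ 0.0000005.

Width after n steps is 10/2^n. Need 2^n ≥ 10/0.0000005 = 20000000.
2^24 = 16777216 < 20000000 ≤ 2^25 = 33554432, so n = 25.

25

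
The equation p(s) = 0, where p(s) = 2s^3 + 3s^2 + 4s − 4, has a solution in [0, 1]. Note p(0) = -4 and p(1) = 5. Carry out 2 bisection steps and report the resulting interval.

s = 0.5 gives p = -1, negative; keep [0.5, 1]
s = 0.75 gives p = 1.53125, positive; keep [0.5, 0.75]

[0.5, 0.75]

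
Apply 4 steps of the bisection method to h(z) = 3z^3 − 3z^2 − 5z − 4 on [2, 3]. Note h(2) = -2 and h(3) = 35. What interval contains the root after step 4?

[2.0625, 2.125]

z = 2.5 gives h = 11.625, positive; keep [2, 2.5]
z = 2.25 gives h = 3.734375, positive; keep [2, 2.25]
z = 2.125 gives h = 0.615234, positive; keep [2, 2.125]
z = 2.0625 gives h = -0.7532, negative; keep [2.0625, 2.125]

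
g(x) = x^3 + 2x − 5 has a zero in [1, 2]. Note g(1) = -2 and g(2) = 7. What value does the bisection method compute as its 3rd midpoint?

g(1.5) = 1.375 > 0, so the root lies in [1, 1.5]
g(1.25) = -0.546875 < 0, so the root lies in [1.25, 1.5]
g(1.375) = 0.349609 > 0, so the root lies in [1.25, 1.375]

1.375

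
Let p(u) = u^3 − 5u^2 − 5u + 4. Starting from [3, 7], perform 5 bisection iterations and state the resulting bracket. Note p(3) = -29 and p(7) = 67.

p(5) = -21 < 0, so the root lies in [5, 7]
p(6) = 10 > 0, so the root lies in [5, 6]
p(5.5) = -8.375 < 0, so the root lies in [5.5, 6]
p(5.75) = 0.0469 > 0, so the root lies in [5.5, 5.75]
p(5.625) = -4.3496 < 0, so the root lies in [5.625, 5.75]

[5.625, 5.75]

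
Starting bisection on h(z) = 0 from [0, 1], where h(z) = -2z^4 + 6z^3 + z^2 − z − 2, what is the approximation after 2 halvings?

midpoint 0.5: h = -1.625 < 0 → [0.5, 1]
midpoint 0.75: h = -0.289062 < 0 → [0.75, 1]

0.75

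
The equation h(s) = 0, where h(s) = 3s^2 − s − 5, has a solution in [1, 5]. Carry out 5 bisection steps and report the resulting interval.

[1.375, 1.5]

h(3) = 19 > 0, so the root lies in [1, 3]
h(2) = 5 > 0, so the root lies in [1, 2]
h(1.5) = 0.25 > 0, so the root lies in [1, 1.5]
h(1.25) = -1.5625 < 0, so the root lies in [1.25, 1.5]
h(1.375) = -0.7031 < 0, so the root lies in [1.375, 1.5]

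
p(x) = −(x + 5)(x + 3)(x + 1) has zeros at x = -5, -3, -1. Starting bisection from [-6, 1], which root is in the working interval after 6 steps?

-1

midpoint -2.5: p = 1.875 > 0 → [-2.5, 1]
midpoint -0.75: p = -2.390625 < 0 → [-2.5, -0.75]
midpoint -1.625: p = 2.900391 > 0 → [-1.625, -0.75]
midpoint -1.1875: p = 1.2957 > 0 → [-1.1875, -0.75]
midpoint -0.96875: p = -0.2559 < 0 → [-1.1875, -0.96875]
midpoint -1.078125: p = 0.5889 > 0 → [-1.078125, -0.96875]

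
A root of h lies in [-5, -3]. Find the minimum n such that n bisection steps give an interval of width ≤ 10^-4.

15

Width after n steps is 2/2^n. Need 2^n ≥ 2/10^-4 = 20000.
2^14 = 16384 < 20000 ≤ 2^15 = 32768, so n = 15.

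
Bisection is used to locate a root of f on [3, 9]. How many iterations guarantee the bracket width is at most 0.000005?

Width after n steps is 6/2^n. Need 2^n ≥ 6/0.000005 = 1200000.
2^20 = 1048576 < 1200000 ≤ 2^21 = 2097152, so n = 21.

21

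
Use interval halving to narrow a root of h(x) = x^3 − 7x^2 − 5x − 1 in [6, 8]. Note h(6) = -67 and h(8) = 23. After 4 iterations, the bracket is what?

h(7) = -36 < 0, so the root lies in [7, 8]
h(7.5) = -10.375 < 0, so the root lies in [7.5, 8]
h(7.75) = 5.296875 > 0, so the root lies in [7.5, 7.75]
h(7.625) = -2.7871 < 0, so the root lies in [7.625, 7.75]

[7.625, 7.75]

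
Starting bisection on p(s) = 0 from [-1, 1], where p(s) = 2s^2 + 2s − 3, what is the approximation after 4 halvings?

s = 0 gives p = -3, negative; keep [0, 1]
s = 0.5 gives p = -1.5, negative; keep [0.5, 1]
s = 0.75 gives p = -0.375, negative; keep [0.75, 1]
s = 0.875 gives p = 0.2812, positive; keep [0.75, 0.875]

0.875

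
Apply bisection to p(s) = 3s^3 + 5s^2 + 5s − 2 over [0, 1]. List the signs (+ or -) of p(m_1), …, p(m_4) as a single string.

+-++

p(0.5) = 2.125 > 0, so the root lies in [0, 0.5]
p(0.25) = -0.390625 < 0, so the root lies in [0.25, 0.5]
p(0.375) = 0.736328 > 0, so the root lies in [0.25, 0.375]
p(0.3125) = 0.1423 > 0, so the root lies in [0.25, 0.3125]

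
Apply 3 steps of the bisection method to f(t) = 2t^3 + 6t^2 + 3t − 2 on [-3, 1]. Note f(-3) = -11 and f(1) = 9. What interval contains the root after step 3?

t = -1 gives f = -1, negative; keep [-1, 1]
t = 0 gives f = -2, negative; keep [0, 1]
t = 0.5 gives f = 1.25, positive; keep [0, 0.5]

[0, 0.5]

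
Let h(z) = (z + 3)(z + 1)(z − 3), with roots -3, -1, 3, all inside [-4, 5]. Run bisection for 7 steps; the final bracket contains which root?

3

m = 0.5, h(m) = -13.125 (−); new bracket [0.5, 5]
m = 2.75, h(m) = -5.390625 (−); new bracket [2.75, 5]
m = 3.875, h(m) = 29.326172 (+); new bracket [2.75, 3.875]
m = 3.3125, h(m) = 8.5071 (+); new bracket [2.75, 3.3125]
m = 3.03125, h(m) = 0.7598 (+); new bracket [2.75, 3.03125]
m = 2.890625, h(m) = -2.5067 (−); new bracket [2.890625, 3.03125]
m = 2.9609375, h(m) = -0.9223 (−); new bracket [2.9609375, 3.03125]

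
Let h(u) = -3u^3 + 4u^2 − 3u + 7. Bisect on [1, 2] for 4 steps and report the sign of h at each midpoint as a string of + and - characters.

m = 1.5, h(m) = 1.375 (+); new bracket [1.5, 2]
m = 1.75, h(m) = -2.078125 (−); new bracket [1.5, 1.75]
m = 1.625, h(m) = -0.185547 (−); new bracket [1.5, 1.625]
m = 1.5625, h(m) = 0.634 (+); new bracket [1.5625, 1.625]

+--+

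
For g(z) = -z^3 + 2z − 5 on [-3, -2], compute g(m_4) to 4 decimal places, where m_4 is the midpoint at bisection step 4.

z = -2.5 gives g = 5.625, positive; keep [-2.5, -2]
z = -2.25 gives g = 1.890625, positive; keep [-2.25, -2]
z = -2.125 gives g = 0.345703, positive; keep [-2.125, -2]
z = -2.0625 gives g = -0.3513, negative; keep [-2.125, -2.0625]

-0.3513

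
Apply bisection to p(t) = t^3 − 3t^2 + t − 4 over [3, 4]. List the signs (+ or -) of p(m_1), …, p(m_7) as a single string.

m = 3.5, p(m) = 5.625 (+); new bracket [3, 3.5]
m = 3.25, p(m) = 1.890625 (+); new bracket [3, 3.25]
m = 3.125, p(m) = 0.345703 (+); new bracket [3, 3.125]
m = 3.0625, p(m) = -0.3513 (−); new bracket [3.0625, 3.125]
m = 3.09375, p(m) = -0.0089 (−); new bracket [3.09375, 3.125]
m = 3.109375, p(m) = 0.1668 (+); new bracket [3.09375, 3.109375]
m = 3.1015625, p(m) = 0.0786 (+); new bracket [3.09375, 3.1015625]

+++--++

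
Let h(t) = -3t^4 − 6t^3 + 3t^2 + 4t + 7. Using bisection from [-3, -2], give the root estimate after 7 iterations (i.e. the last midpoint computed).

-2.3671875

t = -2.5 gives h = -7.6875, negative; keep [-2.5, -2]
t = -2.25 gives h = 4.644531, positive; keep [-2.5, -2.25]
t = -2.375 gives h = -0.64917, negative; keep [-2.375, -2.25]
t = -2.3125 gives h = 2.1994, positive; keep [-2.375, -2.3125]
t = -2.34375 gives h = 0.8276, positive; keep [-2.375, -2.34375]
t = -2.359375 gives h = 0.1026, positive; keep [-2.375, -2.359375]
t = -2.3671875 gives h = -0.2699, negative; keep [-2.3671875, -2.359375]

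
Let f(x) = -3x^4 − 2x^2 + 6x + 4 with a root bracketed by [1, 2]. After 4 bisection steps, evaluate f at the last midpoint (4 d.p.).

-0.4729

f(1.5) = -6.6875 < 0, so the root lies in [1, 1.5]
f(1.25) = 1.050781 > 0, so the root lies in [1.25, 1.5]
f(1.375) = -2.254639 < 0, so the root lies in [1.25, 1.375]
f(1.3125) = -0.4729 < 0, so the root lies in [1.25, 1.3125]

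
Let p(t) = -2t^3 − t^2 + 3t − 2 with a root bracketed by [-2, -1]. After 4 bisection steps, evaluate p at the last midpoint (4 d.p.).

p(-1.5) = -2 < 0, so the root lies in [-2, -1.5]
p(-1.75) = 0.40625 > 0, so the root lies in [-1.75, -1.5]
p(-1.625) = -0.933594 < 0, so the root lies in [-1.75, -1.625]
p(-1.6875) = -0.2993 < 0, so the root lies in [-1.75, -1.6875]

-0.2993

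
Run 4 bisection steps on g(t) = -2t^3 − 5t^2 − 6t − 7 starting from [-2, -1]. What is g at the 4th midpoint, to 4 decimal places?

midpoint -1.5: g = -2.5 < 0 → [-2, -1.5]
midpoint -1.75: g = -1.09375 < 0 → [-2, -1.75]
midpoint -1.875: g = -0.144531 < 0 → [-2, -1.875]
midpoint -1.9375: g = 0.4019 > 0 → [-1.9375, -1.875]

0.4019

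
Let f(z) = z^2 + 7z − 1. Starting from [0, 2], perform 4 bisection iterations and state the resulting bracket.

[0.125, 0.25]

z = 1 gives f = 7, positive; keep [0, 1]
z = 0.5 gives f = 2.75, positive; keep [0, 0.5]
z = 0.25 gives f = 0.8125, positive; keep [0, 0.25]
z = 0.125 gives f = -0.1094, negative; keep [0.125, 0.25]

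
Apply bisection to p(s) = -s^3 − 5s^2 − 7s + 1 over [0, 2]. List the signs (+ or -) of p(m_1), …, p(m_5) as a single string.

---+-

p(1) = -12 < 0, so the root lies in [0, 1]
p(0.5) = -3.875 < 0, so the root lies in [0, 0.5]
p(0.25) = -1.078125 < 0, so the root lies in [0, 0.25]
p(0.125) = 0.0449 > 0, so the root lies in [0.125, 0.25]
p(0.1875) = -0.4949 < 0, so the root lies in [0.125, 0.1875]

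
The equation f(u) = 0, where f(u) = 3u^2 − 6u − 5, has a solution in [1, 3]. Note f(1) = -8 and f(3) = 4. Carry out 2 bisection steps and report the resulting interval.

[2.5, 3]

m = 2, f(m) = -5 (−); new bracket [2, 3]
m = 2.5, f(m) = -1.25 (−); new bracket [2.5, 3]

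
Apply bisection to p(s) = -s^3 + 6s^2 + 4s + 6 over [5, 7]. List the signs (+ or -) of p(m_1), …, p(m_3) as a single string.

midpoint 6: p = 30 > 0 → [6, 7]
midpoint 6.5: p = 10.875 > 0 → [6.5, 7]
midpoint 6.75: p = -1.171875 < 0 → [6.5, 6.75]

++-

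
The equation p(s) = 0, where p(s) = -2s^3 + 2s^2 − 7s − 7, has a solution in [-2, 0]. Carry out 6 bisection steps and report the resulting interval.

[-0.75, -0.71875]

p(-1) = 4 > 0, so the root lies in [-1, 0]
p(-0.5) = -2.75 < 0, so the root lies in [-1, -0.5]
p(-0.75) = 0.21875 > 0, so the root lies in [-0.75, -0.5]
p(-0.625) = -1.3555 < 0, so the root lies in [-0.75, -0.625]
p(-0.6875) = -0.5923 < 0, so the root lies in [-0.75, -0.6875]
p(-0.71875) = -0.1929 < 0, so the root lies in [-0.75, -0.71875]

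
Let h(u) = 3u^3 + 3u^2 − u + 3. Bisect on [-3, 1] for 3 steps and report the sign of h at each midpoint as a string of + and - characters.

u = -1 gives h = 4, positive; keep [-3, -1]
u = -2 gives h = -7, negative; keep [-2, -1]
u = -1.5 gives h = 1.125, positive; keep [-2, -1.5]

+-+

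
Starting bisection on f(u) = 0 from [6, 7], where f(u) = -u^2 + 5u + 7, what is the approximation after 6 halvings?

6.140625

f(6.5) = -2.75 < 0, so the root lies in [6, 6.5]
f(6.25) = -0.8125 < 0, so the root lies in [6, 6.25]
f(6.125) = 0.109375 > 0, so the root lies in [6.125, 6.25]
f(6.1875) = -0.3477 < 0, so the root lies in [6.125, 6.1875]
f(6.15625) = -0.1182 < 0, so the root lies in [6.125, 6.15625]
f(6.140625) = -0.0042 < 0, so the root lies in [6.125, 6.140625]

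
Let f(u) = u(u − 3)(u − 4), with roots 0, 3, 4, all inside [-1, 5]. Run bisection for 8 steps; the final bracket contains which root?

m = 2, f(m) = 4 (+); new bracket [-1, 2]
m = 0.5, f(m) = 4.375 (+); new bracket [-1, 0.5]
m = -0.25, f(m) = -3.453125 (−); new bracket [-0.25, 0.5]
m = 0.125, f(m) = 1.3926 (+); new bracket [-0.25, 0.125]
m = -0.0625, f(m) = -0.7776 (−); new bracket [-0.0625, 0.125]
m = 0.03125, f(m) = 0.3682 (+); new bracket [-0.0625, 0.03125]
m = -0.015625, f(m) = -0.1892 (−); new bracket [-0.015625, 0.03125]
m = 0.0078125, f(m) = 0.0933 (+); new bracket [-0.015625, 0.0078125]

0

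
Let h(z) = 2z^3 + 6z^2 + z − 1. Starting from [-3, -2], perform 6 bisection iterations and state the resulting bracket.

z = -2.5 gives h = 2.75, positive; keep [-3, -2.5]
z = -2.75 gives h = 0.03125, positive; keep [-3, -2.75]
z = -2.875 gives h = -1.808594, negative; keep [-2.875, -2.75]
z = -2.8125 gives h = -0.8462, negative; keep [-2.8125, -2.75]
z = -2.78125 gives h = -0.397, negative; keep [-2.78125, -2.75]
z = -2.765625 gives h = -0.1803, negative; keep [-2.765625, -2.75]

[-2.765625, -2.75]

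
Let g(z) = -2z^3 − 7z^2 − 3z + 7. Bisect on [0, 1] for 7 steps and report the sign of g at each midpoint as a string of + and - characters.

+-+++++

midpoint 0.5: g = 3.5 > 0 → [0.5, 1]
midpoint 0.75: g = -0.03125 < 0 → [0.5, 0.75]
midpoint 0.625: g = 1.902344 > 0 → [0.625, 0.75]
midpoint 0.6875: g = 0.979 > 0 → [0.6875, 0.75]
midpoint 0.71875: g = 0.4849 > 0 → [0.71875, 0.75]
midpoint 0.734375: g = 0.2296 > 0 → [0.734375, 0.75]
midpoint 0.7421875: g = 0.0999 > 0 → [0.7421875, 0.75]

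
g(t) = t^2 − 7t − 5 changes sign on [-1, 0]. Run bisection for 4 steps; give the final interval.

[-0.6875, -0.625]

midpoint -0.5: g = -1.25 < 0 → [-1, -0.5]
midpoint -0.75: g = 0.8125 > 0 → [-0.75, -0.5]
midpoint -0.625: g = -0.234375 < 0 → [-0.75, -0.625]
midpoint -0.6875: g = 0.2852 > 0 → [-0.6875, -0.625]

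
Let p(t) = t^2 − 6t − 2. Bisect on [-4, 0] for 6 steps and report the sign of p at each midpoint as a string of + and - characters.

m = -2, p(m) = 14 (+); new bracket [-2, 0]
m = -1, p(m) = 5 (+); new bracket [-1, 0]
m = -0.5, p(m) = 1.25 (+); new bracket [-0.5, 0]
m = -0.25, p(m) = -0.4375 (−); new bracket [-0.5, -0.25]
m = -0.375, p(m) = 0.3906 (+); new bracket [-0.375, -0.25]
m = -0.3125, p(m) = -0.0273 (−); new bracket [-0.375, -0.3125]

+++-+-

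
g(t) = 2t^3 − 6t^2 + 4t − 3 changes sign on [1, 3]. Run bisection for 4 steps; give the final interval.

t = 2 gives g = -3, negative; keep [2, 3]
t = 2.5 gives g = 0.75, positive; keep [2, 2.5]
t = 2.25 gives g = -1.59375, negative; keep [2.25, 2.5]
t = 2.375 gives g = -0.5508, negative; keep [2.375, 2.5]

[2.375, 2.5]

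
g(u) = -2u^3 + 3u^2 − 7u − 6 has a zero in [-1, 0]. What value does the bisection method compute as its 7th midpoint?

g(-0.5) = -1.5 < 0, so the root lies in [-1, -0.5]
g(-0.75) = 1.78125 > 0, so the root lies in [-0.75, -0.5]
g(-0.625) = 0.035156 > 0, so the root lies in [-0.625, -0.5]
g(-0.5625) = -0.7573 < 0, so the root lies in [-0.625, -0.5625]
g(-0.59375) = -0.3675 < 0, so the root lies in [-0.625, -0.59375]
g(-0.609375) = -0.1678 < 0, so the root lies in [-0.625, -0.609375]
g(-0.6171875) = -0.0667 < 0, so the root lies in [-0.625, -0.6171875]

-0.6171875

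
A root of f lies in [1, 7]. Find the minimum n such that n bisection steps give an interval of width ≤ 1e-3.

Width after n steps is 6/2^n. Need 2^n ≥ 6/1e-3 = 6000.
2^12 = 4096 < 6000 ≤ 2^13 = 8192, so n = 13.

13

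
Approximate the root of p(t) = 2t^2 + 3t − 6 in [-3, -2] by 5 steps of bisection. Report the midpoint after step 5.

p(-2.5) = -1 < 0, so the root lies in [-3, -2.5]
p(-2.75) = 0.875 > 0, so the root lies in [-2.75, -2.5]
p(-2.625) = -0.09375 < 0, so the root lies in [-2.75, -2.625]
p(-2.6875) = 0.3828 > 0, so the root lies in [-2.6875, -2.625]
p(-2.65625) = 0.1426 > 0, so the root lies in [-2.65625, -2.625]

-2.65625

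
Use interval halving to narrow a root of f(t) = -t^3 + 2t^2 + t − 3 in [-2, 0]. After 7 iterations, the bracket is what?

f(-1) = -1 < 0, so the root lies in [-2, -1]
f(-1.5) = 3.375 > 0, so the root lies in [-1.5, -1]
f(-1.25) = 0.828125 > 0, so the root lies in [-1.25, -1]
f(-1.125) = -0.1699 < 0, so the root lies in [-1.25, -1.125]
f(-1.1875) = 0.3074 > 0, so the root lies in [-1.1875, -1.125]
f(-1.15625) = 0.0634 > 0, so the root lies in [-1.15625, -1.125]
f(-1.140625) = -0.0546 < 0, so the root lies in [-1.15625, -1.140625]

[-1.15625, -1.140625]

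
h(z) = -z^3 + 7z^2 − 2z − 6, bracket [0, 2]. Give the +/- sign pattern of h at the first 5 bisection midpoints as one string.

z = 1 gives h = -2, negative; keep [1, 2]
z = 1.5 gives h = 3.375, positive; keep [1, 1.5]
z = 1.25 gives h = 0.484375, positive; keep [1, 1.25]
z = 1.125 gives h = -0.8145, negative; keep [1.125, 1.25]
z = 1.1875 gives h = -0.1785, negative; keep [1.1875, 1.25]

-++--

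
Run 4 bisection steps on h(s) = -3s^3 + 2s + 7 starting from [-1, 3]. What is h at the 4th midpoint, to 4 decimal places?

midpoint 1: h = 6 > 0 → [1, 3]
midpoint 2: h = -13 < 0 → [1, 2]
midpoint 1.5: h = -0.125 < 0 → [1, 1.5]
midpoint 1.25: h = 3.6406 > 0 → [1.25, 1.5]

3.6406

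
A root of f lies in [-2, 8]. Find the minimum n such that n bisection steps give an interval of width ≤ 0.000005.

Width after n steps is 10/2^n. Need 2^n ≥ 10/0.000005 = 2000000.
2^20 = 1048576 < 2000000 ≤ 2^21 = 2097152, so n = 21.

21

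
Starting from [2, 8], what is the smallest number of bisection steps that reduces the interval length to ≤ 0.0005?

Width after n steps is 6/2^n. Need 2^n ≥ 6/0.0005 = 12000.
2^13 = 8192 < 12000 ≤ 2^14 = 16384, so n = 14.

14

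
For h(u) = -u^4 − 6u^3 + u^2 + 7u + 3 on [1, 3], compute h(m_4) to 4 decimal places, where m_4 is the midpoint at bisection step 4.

m = 2, h(m) = -43 (−); new bracket [1, 2]
m = 1.5, h(m) = -9.5625 (−); new bracket [1, 1.5]
m = 1.25, h(m) = -0.847656 (−); new bracket [1, 1.25]
m = 1.125, h(m) = 1.9958 (+); new bracket [1.125, 1.25]

1.9958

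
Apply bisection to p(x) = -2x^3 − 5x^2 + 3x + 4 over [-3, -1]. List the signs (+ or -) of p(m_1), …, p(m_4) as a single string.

m = -2, p(m) = -6 (−); new bracket [-3, -2]
m = -2.5, p(m) = -3.5 (−); new bracket [-3, -2.5]
m = -2.75, p(m) = -0.46875 (−); new bracket [-3, -2.75]
m = -2.875, p(m) = 1.5742 (+); new bracket [-2.875, -2.75]

---+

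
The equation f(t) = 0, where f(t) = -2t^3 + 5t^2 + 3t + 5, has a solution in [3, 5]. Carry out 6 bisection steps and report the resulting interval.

[3.1875, 3.21875]

f(4) = -31 < 0, so the root lies in [3, 4]
f(3.5) = -9 < 0, so the root lies in [3, 3.5]
f(3.25) = -1.09375 < 0, so the root lies in [3, 3.25]
f(3.125) = 2.168 > 0, so the root lies in [3.125, 3.25]
f(3.1875) = 0.5923 > 0, so the root lies in [3.1875, 3.25]
f(3.21875) = -0.2368 < 0, so the root lies in [3.1875, 3.21875]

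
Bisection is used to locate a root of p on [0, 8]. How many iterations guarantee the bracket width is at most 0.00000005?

28

Width after n steps is 8/2^n. Need 2^n ≥ 8/0.00000005 = 160000000.
2^27 = 134217728 < 160000000 ≤ 2^28 = 268435456, so n = 28.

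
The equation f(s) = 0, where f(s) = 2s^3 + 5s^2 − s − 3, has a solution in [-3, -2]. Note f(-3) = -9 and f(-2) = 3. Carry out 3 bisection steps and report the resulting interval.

[-2.5, -2.375]

s = -2.5 gives f = -0.5, negative; keep [-2.5, -2]
s = -2.25 gives f = 1.78125, positive; keep [-2.5, -2.25]
s = -2.375 gives f = 0.785156, positive; keep [-2.5, -2.375]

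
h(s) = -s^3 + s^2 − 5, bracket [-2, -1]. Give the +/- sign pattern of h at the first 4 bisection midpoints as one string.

h(-1.5) = 0.625 > 0, so the root lies in [-1.5, -1]
h(-1.25) = -1.484375 < 0, so the root lies in [-1.5, -1.25]
h(-1.375) = -0.509766 < 0, so the root lies in [-1.5, -1.375]
h(-1.4375) = 0.0369 > 0, so the root lies in [-1.4375, -1.375]

+--+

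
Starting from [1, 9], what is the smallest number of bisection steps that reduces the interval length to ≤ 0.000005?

Width after n steps is 8/2^n. Need 2^n ≥ 8/0.000005 = 1600000.
2^20 = 1048576 < 1600000 ≤ 2^21 = 2097152, so n = 21.

21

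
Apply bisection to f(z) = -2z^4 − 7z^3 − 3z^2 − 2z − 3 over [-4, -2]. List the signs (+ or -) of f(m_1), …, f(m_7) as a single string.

+---+--

f(-3) = 3 > 0, so the root lies in [-4, -3]
f(-3.5) = -32.75 < 0, so the root lies in [-3.5, -3]
f(-3.25) = -11.023438 < 0, so the root lies in [-3.25, -3]
f(-3.125) = -3.1587 < 0, so the root lies in [-3.125, -3]
f(-3.0625) = 0.1208 > 0, so the root lies in [-3.125, -3.0625]
f(-3.09375) = -1.4673 < 0, so the root lies in [-3.09375, -3.0625]
f(-3.078125) = -0.6605 < 0, so the root lies in [-3.078125, -3.0625]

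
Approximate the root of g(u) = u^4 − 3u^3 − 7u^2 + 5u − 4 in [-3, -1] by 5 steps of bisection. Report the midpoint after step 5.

midpoint -2: g = -2 < 0 → [-3, -2]
midpoint -2.5: g = 25.6875 > 0 → [-2.5, -2]
midpoint -2.25: g = 9.113281 > 0 → [-2.25, -2]
midpoint -2.125: g = 2.9436 > 0 → [-2.125, -2]
midpoint -2.0625: g = 0.3269 > 0 → [-2.0625, -2]

-2.0625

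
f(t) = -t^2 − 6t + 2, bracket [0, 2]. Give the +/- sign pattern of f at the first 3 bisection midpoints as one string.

m = 1, f(m) = -5 (−); new bracket [0, 1]
m = 0.5, f(m) = -1.25 (−); new bracket [0, 0.5]
m = 0.25, f(m) = 0.4375 (+); new bracket [0.25, 0.5]

--+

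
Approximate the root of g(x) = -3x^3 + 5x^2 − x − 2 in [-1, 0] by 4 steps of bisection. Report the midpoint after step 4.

g(-0.5) = 0.125 > 0, so the root lies in [-0.5, 0]
g(-0.25) = -1.390625 < 0, so the root lies in [-0.5, -0.25]
g(-0.375) = -0.763672 < 0, so the root lies in [-0.5, -0.375]
g(-0.4375) = -0.3542 < 0, so the root lies in [-0.5, -0.4375]

-0.4375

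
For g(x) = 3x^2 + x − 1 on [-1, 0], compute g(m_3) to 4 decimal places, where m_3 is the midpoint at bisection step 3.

m = -0.5, g(m) = -0.75 (−); new bracket [-1, -0.5]
m = -0.75, g(m) = -0.0625 (−); new bracket [-1, -0.75]
m = -0.875, g(m) = 0.421875 (+); new bracket [-0.875, -0.75]

0.4219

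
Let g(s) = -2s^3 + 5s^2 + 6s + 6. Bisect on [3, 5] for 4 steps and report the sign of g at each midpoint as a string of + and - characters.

s = 4 gives g = -18, negative; keep [3, 4]
s = 3.5 gives g = 2.5, positive; keep [3.5, 4]
s = 3.75 gives g = -6.65625, negative; keep [3.5, 3.75]
s = 3.625 gives g = -1.8164, negative; keep [3.5, 3.625]

-+--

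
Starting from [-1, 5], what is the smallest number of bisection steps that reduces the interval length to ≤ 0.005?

11

Width after n steps is 6/2^n. Need 2^n ≥ 6/0.005 = 1200.
2^10 = 1024 < 1200 ≤ 2^11 = 2048, so n = 11.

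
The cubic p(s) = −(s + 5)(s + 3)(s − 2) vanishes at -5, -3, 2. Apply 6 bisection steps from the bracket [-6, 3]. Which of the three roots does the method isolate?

2

m = -1.5, p(m) = 18.375 (+); new bracket [-1.5, 3]
m = 0.75, p(m) = 26.953125 (+); new bracket [0.75, 3]
m = 1.875, p(m) = 4.189453 (+); new bracket [1.875, 3]
m = 2.4375, p(m) = -17.6931 (−); new bracket [1.875, 2.4375]
m = 2.15625, p(m) = -5.7655 (−); new bracket [1.875, 2.15625]
m = 2.015625, p(m) = -0.5498 (−); new bracket [1.875, 2.015625]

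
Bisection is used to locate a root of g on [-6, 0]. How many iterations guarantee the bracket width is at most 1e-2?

Width after n steps is 6/2^n. Need 2^n ≥ 6/1e-2 = 600.
2^9 = 512 < 600 ≤ 2^10 = 1024, so n = 10.

10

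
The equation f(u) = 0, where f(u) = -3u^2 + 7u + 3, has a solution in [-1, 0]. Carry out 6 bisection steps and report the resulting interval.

[-0.375, -0.359375]

m = -0.5, f(m) = -1.25 (−); new bracket [-0.5, 0]
m = -0.25, f(m) = 1.0625 (+); new bracket [-0.5, -0.25]
m = -0.375, f(m) = -0.046875 (−); new bracket [-0.375, -0.25]
m = -0.3125, f(m) = 0.5195 (+); new bracket [-0.375, -0.3125]
m = -0.34375, f(m) = 0.2393 (+); new bracket [-0.375, -0.34375]
m = -0.359375, f(m) = 0.0969 (+); new bracket [-0.375, -0.359375]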